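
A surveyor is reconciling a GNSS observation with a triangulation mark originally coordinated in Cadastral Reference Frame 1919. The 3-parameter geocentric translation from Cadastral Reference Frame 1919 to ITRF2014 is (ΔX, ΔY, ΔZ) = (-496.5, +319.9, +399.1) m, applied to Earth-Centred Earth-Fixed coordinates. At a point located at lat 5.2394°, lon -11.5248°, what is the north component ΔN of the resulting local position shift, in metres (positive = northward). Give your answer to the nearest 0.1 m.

The local north axis is (−sin φ cos λ, −sin φ sin λ, cos φ), giving ΔN = 44.425 + 5.836 + 397.432 = 447.69 m.

ΔN = 447.7 m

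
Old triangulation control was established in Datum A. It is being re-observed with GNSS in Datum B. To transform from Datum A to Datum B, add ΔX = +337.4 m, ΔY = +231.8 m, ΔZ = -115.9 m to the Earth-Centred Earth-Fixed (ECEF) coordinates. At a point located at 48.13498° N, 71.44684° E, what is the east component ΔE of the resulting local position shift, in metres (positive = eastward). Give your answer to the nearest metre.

At φ = 48.13498°, λ = 71.44684°: sin φ = 0.744719, cos φ = 0.667378, sin λ = 0.948029, cos λ = 0.318184.
ΔE = −sin λ·ΔX + cos λ·ΔY = −(0.948029)·(337.4) + (0.318184)·(231.8) = -246.11 m.

ΔE = -246 m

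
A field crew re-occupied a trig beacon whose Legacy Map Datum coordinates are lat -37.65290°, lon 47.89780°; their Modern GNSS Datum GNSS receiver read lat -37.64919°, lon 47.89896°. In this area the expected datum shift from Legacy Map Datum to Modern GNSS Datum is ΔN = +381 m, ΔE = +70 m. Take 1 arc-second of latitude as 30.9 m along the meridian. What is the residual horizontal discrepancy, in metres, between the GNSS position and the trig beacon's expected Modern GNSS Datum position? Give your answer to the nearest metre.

45 m

Observed coordinate differences: Δφ = +0.00371°, Δλ = +0.00116°.
Converting to metres (1° lat = 111240 m, cos φ = 0.791726): observed ΔN = 412.7 m, observed ΔE = 102.2 m.
Subtracting the expected shift leaves a residual of 412.7 − (381) = 31.7 m north and 102.2 − (70) = 32.2 m east.
Residual distance = √(31.7² + 32.2²) = 45.2 m.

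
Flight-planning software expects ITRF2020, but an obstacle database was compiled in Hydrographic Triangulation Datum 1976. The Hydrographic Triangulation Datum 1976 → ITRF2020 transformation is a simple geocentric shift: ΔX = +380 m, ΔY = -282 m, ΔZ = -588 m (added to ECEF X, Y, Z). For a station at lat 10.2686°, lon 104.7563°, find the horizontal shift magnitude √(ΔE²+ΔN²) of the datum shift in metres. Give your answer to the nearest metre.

The local east axis at (φ, λ) is (−sin λ, cos λ, 0), so ΔE = −sin(104.7563°)·380 + cos(104.7563°)·(-282) = -295.64 m.
The local north axis is (−sin φ cos λ, −sin φ sin λ, cos φ), giving ΔN = 17.254 + 48.612 − 578.582 = -512.72 m.
Horizontal magnitude = √(ΔE² + ΔN²) = √((-295.64)² + (-512.72)²) = 591.84 m.

592 m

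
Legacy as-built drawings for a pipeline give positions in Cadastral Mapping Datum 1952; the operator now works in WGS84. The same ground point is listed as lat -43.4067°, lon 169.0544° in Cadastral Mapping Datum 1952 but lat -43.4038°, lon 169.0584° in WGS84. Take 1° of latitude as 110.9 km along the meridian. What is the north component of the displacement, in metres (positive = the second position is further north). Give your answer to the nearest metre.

ΔN = 322 m

Δφ = -43.4038° − -43.4067° = +0.0029°; Δλ = 169.0584° − 169.0544° = +0.0040°.
ΔN = Δφ × 110900 = 321.6 m; ΔE = Δλ × 110900 × cos(-43.4067°) = +0.0040 × 110900 × 0.726494 = 322.3 m.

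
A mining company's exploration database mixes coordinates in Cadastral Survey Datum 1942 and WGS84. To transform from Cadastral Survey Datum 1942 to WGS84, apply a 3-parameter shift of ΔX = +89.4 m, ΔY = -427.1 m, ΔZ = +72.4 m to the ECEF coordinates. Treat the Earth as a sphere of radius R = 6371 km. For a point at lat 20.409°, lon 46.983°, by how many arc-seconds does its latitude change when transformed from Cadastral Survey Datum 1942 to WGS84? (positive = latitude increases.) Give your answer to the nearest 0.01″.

Δφ = 5.03″

sin φ = 0.348719, cos φ = 0.937227, sin λ = 0.731151, cos λ = 0.682215.
North component: ΔN = −sin φ cos λ·ΔX − sin φ sin λ·ΔY + cos φ·ΔZ = −(0.348719)(0.682215)(89.4) − (0.348719)(0.731151)(-427.1) + (0.937227)(72.4) = 155.48 m.
1° of latitude spans πR/180 = 111195 m, so Δφ = 155.48 / 111195 × 3600 = 5.034″.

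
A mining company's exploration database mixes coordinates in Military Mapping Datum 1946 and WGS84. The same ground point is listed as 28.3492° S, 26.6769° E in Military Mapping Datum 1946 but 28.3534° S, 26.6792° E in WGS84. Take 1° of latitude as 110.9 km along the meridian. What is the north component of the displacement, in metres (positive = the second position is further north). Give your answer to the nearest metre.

ΔN = -466 m

Δφ = -28.3534° − -28.3492° = -0.0042°; Δλ = 26.6792° − 26.6769° = +0.0023°.
ΔN = Δφ × 110900 = -465.8 m; ΔE = Δλ × 110900 × cos(-28.3492°) = +0.0023 × 110900 × 0.880070 = 224.5 m.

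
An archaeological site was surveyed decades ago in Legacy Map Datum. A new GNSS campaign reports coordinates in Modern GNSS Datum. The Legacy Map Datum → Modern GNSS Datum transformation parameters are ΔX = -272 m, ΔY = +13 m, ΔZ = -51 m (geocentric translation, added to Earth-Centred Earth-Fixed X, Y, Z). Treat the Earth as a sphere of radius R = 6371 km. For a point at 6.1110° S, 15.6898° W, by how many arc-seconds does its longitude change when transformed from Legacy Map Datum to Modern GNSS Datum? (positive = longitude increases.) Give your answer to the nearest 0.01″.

sin φ = -0.106455, cos φ = 0.994318, sin λ = -0.270429, cos λ = 0.962740.
East component: ΔE = −sin λ·ΔX + cos λ·ΔY = −(-0.270429)(-272) + (0.962740)(13) = -61.04 m.
1° of latitude spans πR/180 = 111195 m; at latitude φ, 1° of longitude spans that × cos φ = 110563.1 m, so Δλ = -61.04 / 110563.1 × 3600 = -1.988″.

Δλ = -1.99″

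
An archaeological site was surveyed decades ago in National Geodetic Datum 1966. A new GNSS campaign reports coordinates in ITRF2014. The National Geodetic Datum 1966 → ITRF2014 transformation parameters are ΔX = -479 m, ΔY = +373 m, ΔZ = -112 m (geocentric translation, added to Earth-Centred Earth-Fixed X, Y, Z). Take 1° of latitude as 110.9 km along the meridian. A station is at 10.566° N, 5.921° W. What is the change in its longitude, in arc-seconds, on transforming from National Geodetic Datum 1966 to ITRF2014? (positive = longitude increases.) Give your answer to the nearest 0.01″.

sin φ = 0.183368, cos φ = 0.983044, sin λ = -0.103157, cos λ = 0.994665.
East component: ΔE = −sin λ·ΔX + cos λ·ΔY = −(-0.103157)(-479) + (0.994665)(373) = 321.60 m.
1° of latitude spans 110900 m; at latitude φ, 1° of longitude spans that × cos φ = 109019.6 m, so Δλ = 321.60 / 109019.6 × 3600 = 10.620″.

Δλ = 10.62″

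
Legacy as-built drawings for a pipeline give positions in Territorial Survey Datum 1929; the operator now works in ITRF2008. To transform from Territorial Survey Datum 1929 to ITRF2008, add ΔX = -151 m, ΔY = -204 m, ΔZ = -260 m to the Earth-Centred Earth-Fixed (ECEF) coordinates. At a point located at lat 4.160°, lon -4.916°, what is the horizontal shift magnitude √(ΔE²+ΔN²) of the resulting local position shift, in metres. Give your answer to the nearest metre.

At φ = 4.160°, λ = -4.916°: sin φ = 0.072542, cos φ = 0.997365, sin λ = -0.085695, cos λ = 0.996321.
ΔE = −sin λ·ΔX + cos λ·ΔY = −(-0.085695)·(-151) + (0.996321)·(-204) = -216.19 m.
ΔN = −sin φ cos λ·ΔX − sin φ sin λ·ΔY + cos φ·ΔZ = −(0.072542)(0.996321)(-151) − (0.072542)(-0.085695)(-204) + (0.997365)(-260) = -249.67 m.
Horizontal magnitude = √(ΔE² + ΔN²) = √((-216.19)² + (-249.67)²) = 330.26 m.

330 m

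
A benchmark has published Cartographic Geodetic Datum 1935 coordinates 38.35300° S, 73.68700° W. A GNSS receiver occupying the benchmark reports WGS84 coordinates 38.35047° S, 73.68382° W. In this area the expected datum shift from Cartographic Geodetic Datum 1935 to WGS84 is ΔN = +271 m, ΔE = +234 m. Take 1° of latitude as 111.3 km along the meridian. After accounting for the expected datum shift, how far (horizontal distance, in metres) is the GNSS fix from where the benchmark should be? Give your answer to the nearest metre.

Observed coordinate differences: Δφ = +0.00253°, Δλ = +0.00318°.
Converting to metres (1° lat = 111300 m, cos φ = 0.784203): observed ΔN = 281.6 m, observed ΔE = 277.6 m.
Subtracting the expected shift leaves a residual of 281.6 − (271) = 10.6 m north and 277.6 − (234) = 43.6 m east.
Residual distance = √(10.6² + 43.6²) = 44.8 m.

45 m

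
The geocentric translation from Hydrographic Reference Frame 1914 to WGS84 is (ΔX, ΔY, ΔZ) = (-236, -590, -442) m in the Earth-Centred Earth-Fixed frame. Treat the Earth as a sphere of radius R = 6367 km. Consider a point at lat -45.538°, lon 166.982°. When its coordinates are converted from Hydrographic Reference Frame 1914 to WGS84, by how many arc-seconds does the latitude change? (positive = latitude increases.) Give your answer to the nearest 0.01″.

sin φ = -0.713715, cos φ = 0.700436, sin λ = 0.225257, cos λ = -0.974299.
North component: ΔN = −sin φ cos λ·ΔX − sin φ sin λ·ΔY + cos φ·ΔZ = −(-0.713715)(-0.974299)(-236) − (-0.713715)(0.225257)(-590) + (0.700436)(-442) = -240.34 m.
1° of latitude spans πR/180 = 111125 m, so Δφ = -240.34 / 111125 × 3600 = -7.786″.

Δφ = -7.79″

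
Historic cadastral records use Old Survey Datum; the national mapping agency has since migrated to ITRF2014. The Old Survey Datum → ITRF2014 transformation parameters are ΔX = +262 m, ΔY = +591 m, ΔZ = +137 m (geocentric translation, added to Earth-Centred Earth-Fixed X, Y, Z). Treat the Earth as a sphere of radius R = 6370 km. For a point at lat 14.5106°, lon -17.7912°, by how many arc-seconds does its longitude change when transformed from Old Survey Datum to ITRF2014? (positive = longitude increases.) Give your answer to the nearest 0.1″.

Δλ = 21.5″

sin φ = 0.250559, cos φ = 0.968101, sin λ = -0.305549, cos λ = 0.952176.
East component: ΔE = −sin λ·ΔX + cos λ·ΔY = −(-0.305549)(262) + (0.952176)(591) = 642.79 m.
1° of latitude spans πR/180 = 111177 m; at latitude φ, 1° of longitude spans that × cos φ = 107631.1 m, so Δλ = 642.79 / 107631.1 × 3600 = 21.500″.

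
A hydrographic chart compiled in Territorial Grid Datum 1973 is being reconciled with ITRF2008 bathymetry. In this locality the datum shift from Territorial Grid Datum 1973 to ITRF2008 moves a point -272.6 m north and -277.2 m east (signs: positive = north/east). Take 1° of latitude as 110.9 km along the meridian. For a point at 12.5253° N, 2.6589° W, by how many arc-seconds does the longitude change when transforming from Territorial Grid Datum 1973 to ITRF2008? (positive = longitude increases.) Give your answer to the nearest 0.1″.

At latitude 12.5253°, cos φ = 0.976200.
1° of longitude at this latitude = 110.9 × cos φ = 108.26 km, so Δλ = -277.2 / 108260.6 = -0.0025605° = -9.218″.

Δλ = -9.2″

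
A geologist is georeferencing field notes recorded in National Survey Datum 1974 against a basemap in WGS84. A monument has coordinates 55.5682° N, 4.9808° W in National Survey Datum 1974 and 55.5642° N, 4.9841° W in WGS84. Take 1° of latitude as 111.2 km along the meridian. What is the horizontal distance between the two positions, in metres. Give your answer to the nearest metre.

Δφ = 55.5642° − 55.5682° = -0.0040°; Δλ = -4.9841° − -4.9808° = -0.0033°.
ΔN = Δφ × 111200 = -444.8 m; ΔE = Δλ × 111200 × cos(55.5682°) = -0.0033 × 111200 × 0.565425 = -207.5 m.
Distance = √(ΔE² + ΔN²) = √((-207.5)² + (-444.8)²) = 490.8 m.

491 m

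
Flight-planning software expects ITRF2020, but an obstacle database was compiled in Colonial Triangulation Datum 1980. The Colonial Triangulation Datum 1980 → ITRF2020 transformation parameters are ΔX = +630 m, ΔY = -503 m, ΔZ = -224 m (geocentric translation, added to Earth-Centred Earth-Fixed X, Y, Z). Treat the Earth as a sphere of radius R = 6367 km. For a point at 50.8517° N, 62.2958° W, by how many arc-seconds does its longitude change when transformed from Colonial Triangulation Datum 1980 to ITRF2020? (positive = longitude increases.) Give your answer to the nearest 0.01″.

sin φ = 0.775514, cos φ = 0.631330, sin λ = -0.885360, cos λ = 0.464907.
East component: ΔE = −sin λ·ΔX + cos λ·ΔY = −(-0.885360)(630) + (0.464907)(-503) = 323.93 m.
1° of latitude spans πR/180 = 111125 m; at latitude φ, 1° of longitude spans that × cos φ = 70156.6 m, so Δλ = 323.93 / 70156.6 × 3600 = 16.622″.

Δλ = 16.62″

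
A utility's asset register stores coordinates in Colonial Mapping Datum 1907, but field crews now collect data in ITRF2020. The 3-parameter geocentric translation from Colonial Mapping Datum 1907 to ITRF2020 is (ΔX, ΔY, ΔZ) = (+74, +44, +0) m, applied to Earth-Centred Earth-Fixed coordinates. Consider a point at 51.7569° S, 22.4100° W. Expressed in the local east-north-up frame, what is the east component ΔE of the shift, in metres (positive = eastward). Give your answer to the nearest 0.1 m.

The local east axis at (φ, λ) is (−sin λ, cos λ, 0), so ΔE = −sin(-22.4100°)·74 + cos(-22.4100°)·44 = 68.89 m.

ΔE = 68.9 m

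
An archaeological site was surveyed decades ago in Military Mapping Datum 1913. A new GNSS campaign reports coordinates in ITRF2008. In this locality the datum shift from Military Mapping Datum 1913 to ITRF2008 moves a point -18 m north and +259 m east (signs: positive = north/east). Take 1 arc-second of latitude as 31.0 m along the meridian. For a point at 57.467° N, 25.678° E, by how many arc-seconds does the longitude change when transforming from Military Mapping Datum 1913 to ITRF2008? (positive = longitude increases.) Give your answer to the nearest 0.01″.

At latitude 57.467°, cos φ = 0.537785.
1″ of longitude at this latitude = 31.00 × cos φ = 16.6713 m, so Δλ = 259.0 / 16.6713 = 15.536″.

Δλ = 15.54″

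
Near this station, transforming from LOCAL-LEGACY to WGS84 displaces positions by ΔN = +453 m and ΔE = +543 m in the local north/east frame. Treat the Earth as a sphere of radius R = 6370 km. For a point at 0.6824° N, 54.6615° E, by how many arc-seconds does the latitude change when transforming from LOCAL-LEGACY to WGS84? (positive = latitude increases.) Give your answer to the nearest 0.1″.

Δφ = 14.7″

On a sphere of radius R, 1 rad of latitude = R, so Δφ = ΔN / R = 453.0 / 6370000 = 7.1115e-05 rad = 14.668″.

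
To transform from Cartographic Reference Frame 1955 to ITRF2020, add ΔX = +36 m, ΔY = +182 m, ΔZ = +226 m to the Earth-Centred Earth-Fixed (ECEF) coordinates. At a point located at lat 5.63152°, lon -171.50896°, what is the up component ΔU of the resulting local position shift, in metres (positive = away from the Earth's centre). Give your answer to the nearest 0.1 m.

The local up (radial) axis is (cos φ cos λ, cos φ sin λ, sin φ), giving ΔU = -35.434 − 26.743 + 22.177 = -40.00 m.

ΔU = -40.0 m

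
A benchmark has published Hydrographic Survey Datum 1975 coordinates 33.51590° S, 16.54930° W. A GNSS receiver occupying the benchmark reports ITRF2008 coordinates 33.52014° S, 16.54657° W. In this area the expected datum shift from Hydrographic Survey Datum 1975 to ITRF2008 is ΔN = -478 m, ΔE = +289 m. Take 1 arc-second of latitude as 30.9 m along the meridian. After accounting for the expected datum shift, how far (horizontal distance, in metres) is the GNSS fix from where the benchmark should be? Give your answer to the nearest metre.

Observed coordinate differences: Δφ = -0.00424°, Δλ = +0.00273°.
Converting to metres (1° lat = 111240 m, cos φ = 0.833733): observed ΔN = -471.7 m, observed ΔE = 253.2 m.
Subtracting the expected shift leaves a residual of -471.7 − (-478) = 6.3 m north and 253.2 − (289) = -35.8 m east.
Residual distance = √(6.3² + (-35.8)²) = 36.4 m.

36 m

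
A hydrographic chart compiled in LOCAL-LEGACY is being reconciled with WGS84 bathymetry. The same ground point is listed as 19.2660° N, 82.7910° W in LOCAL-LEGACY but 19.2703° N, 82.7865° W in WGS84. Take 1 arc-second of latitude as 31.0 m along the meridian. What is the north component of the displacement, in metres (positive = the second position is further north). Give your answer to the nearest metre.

ΔN = 480 m

Δφ = 19.2703° − 19.2660° = +0.0043°; Δλ = -82.7865° − -82.7910° = +0.0045°.
1° of latitude = 3600 × 31.00 = 111600 m.
ΔN = Δφ × 111600 = 479.9 m; ΔE = Δλ × 111600 × cos(19.2660°) = +0.0045 × 111600 × 0.943997 = 474.1 m.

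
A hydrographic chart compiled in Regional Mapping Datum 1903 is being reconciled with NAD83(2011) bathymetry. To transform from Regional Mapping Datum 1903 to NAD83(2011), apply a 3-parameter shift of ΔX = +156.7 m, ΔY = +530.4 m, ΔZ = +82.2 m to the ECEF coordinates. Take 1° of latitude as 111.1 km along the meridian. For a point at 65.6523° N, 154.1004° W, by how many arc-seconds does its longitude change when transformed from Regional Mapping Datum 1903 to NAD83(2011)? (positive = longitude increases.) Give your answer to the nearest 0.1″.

sin φ = 0.911060, cos φ = 0.412273, sin λ = -0.436796, cos λ = -0.899561.
East component: ΔE = −sin λ·ΔX + cos λ·ΔY = −(-0.436796)(156.7) + (-0.899561)(530.4) = -408.68 m.
1° of latitude spans 111100 m; at latitude φ, 1° of longitude spans that × cos φ = 45803.5 m, so Δλ = -408.68 / 45803.5 × 3600 = -32.121″.

Δλ = -32.1″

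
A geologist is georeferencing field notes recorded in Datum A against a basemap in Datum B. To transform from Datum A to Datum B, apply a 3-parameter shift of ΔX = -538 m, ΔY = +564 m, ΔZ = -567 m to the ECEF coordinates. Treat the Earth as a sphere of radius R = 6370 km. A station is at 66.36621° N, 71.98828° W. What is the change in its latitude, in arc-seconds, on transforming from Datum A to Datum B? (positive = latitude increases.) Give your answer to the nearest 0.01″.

Δφ = 13.49″

sin φ = 0.916126, cos φ = 0.400889, sin λ = -0.950993, cos λ = 0.309212.
North component: ΔN = −sin φ cos λ·ΔX − sin φ sin λ·ΔY + cos φ·ΔZ = −(0.916126)(0.309212)(-538) − (0.916126)(-0.950993)(564) + (0.400889)(-567) = 416.47 m.
1° of latitude spans πR/180 = 111177 m, so Δφ = 416.47 / 111177 × 3600 = 13.486″.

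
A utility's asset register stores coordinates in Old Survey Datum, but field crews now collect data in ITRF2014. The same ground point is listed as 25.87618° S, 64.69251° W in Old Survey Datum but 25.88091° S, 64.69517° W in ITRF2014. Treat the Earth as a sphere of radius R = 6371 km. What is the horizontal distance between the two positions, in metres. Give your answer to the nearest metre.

Δφ = -25.88091° − -25.87618° = -0.00473°; Δλ = -64.69517° − -64.69251° = -0.00266°.
1° along a meridian = πR/180 = 111195 m.
ΔN = Δφ × 111195 = -526.0 m; ΔE = Δλ × 111195 × cos(-25.87618°) = -0.00266 × 111195 × 0.899739 = -266.1 m.
Distance = √(ΔE² + ΔN²) = √((-266.1)² + (-526.0)²) = 589.4 m.

589 m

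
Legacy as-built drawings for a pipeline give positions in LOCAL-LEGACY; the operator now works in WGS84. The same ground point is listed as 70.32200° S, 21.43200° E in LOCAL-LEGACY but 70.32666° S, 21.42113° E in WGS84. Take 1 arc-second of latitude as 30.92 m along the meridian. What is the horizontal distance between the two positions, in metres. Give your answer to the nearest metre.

Δφ = -70.32666° − -70.32200° = -0.00466°; Δλ = 21.42113° − 21.43200° = -0.01087°.
1° of latitude = 3600 × 30.92 = 111312 m.
ΔN = Δφ × 111312 = -518.7 m; ΔE = Δλ × 111312 × cos(-70.32200°) = -0.01087 × 111312 × 0.336734 = -407.4 m.
Distance = √(ΔE² + ΔN²) = √((-407.4)² + (-518.7)²) = 659.6 m.

660 m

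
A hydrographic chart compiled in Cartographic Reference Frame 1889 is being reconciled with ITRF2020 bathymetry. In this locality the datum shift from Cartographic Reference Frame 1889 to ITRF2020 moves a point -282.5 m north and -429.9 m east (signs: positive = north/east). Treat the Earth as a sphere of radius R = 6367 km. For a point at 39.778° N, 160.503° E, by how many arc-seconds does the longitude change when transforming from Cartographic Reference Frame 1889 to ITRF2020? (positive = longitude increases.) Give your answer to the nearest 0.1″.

At latitude 39.778°, cos φ = 0.768529.
One radian of longitude at latitude φ spans R cos φ, so Δλ = ΔE / (R cos φ) = -429.9 / (6367000 × 0.768529) = -8.7856e-05 rad = -18.122″.

Δλ = -18.1″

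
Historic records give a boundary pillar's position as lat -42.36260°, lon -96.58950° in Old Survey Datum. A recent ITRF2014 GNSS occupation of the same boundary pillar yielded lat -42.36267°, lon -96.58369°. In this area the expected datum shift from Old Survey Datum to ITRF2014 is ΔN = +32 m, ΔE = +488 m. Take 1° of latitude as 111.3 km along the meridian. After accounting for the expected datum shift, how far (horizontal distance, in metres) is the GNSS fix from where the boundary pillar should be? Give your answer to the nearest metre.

41 m

Observed coordinate differences: Δφ = -0.00007°, Δλ = +0.00581°.
Converting to metres (1° lat = 111300 m, cos φ = 0.738895): observed ΔN = -7.8 m, observed ΔE = 477.8 m.
Subtracting the expected shift leaves a residual of -7.8 − (32) = -39.8 m north and 477.8 − (488) = -10.2 m east.
Residual distance = √((-39.8)² + (-10.2)²) = 41.1 m.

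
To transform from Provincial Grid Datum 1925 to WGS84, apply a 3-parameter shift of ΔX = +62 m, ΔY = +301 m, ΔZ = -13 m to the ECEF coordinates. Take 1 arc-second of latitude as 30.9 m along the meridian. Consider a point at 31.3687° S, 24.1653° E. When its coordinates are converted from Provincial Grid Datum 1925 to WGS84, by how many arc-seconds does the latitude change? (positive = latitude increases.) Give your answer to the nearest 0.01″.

sin φ = -0.520543, cos φ = 0.853835, sin λ = 0.409371, cos λ = 0.912368.
North component: ΔN = −sin φ cos λ·ΔX − sin φ sin λ·ΔY + cos φ·ΔZ = −(-0.520543)(0.912368)(62) − (-0.520543)(0.409371)(301) + (0.853835)(-13) = 82.49 m.
1° of latitude spans 3600 × 30.90 = 111240 m, so Δφ = 82.49 / 111240 × 3600 = 2.669″.

Δφ = 2.67″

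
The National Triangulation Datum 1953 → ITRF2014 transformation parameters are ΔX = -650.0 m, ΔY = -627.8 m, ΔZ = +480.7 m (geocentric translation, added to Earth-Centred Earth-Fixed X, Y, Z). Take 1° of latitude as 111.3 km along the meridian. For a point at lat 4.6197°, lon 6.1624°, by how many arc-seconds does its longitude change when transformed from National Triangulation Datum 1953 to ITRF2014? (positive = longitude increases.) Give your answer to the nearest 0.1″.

Δλ = -18.0″

sin φ = 0.080542, cos φ = 0.996751, sin λ = 0.107347, cos λ = 0.994222.
East component: ΔE = −sin λ·ΔX + cos λ·ΔY = −(0.107347)(-650.0) + (0.994222)(-627.8) = -554.40 m.
1° of latitude spans 111300 m; at latitude φ, 1° of longitude spans that × cos φ = 110938.4 m, so Δλ = -554.40 / 110938.4 × 3600 = -17.990″.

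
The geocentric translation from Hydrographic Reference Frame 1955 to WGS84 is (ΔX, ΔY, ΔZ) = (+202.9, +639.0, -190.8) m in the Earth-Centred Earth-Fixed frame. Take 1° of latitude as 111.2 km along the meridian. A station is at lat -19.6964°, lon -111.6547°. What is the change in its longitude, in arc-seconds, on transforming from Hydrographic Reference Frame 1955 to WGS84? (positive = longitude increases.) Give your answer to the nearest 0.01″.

sin φ = -0.337036, cos φ = 0.941492, sin λ = -0.929425, cos λ = -0.369012.
East component: ΔE = −sin λ·ΔX + cos λ·ΔY = −(-0.929425)(202.9) + (-0.369012)(639.0) = -47.22 m.
1° of latitude spans 111200 m; at latitude φ, 1° of longitude spans that × cos φ = 104693.9 m, so Δλ = -47.22 / 104693.9 × 3600 = -1.624″.

Δλ = -1.62″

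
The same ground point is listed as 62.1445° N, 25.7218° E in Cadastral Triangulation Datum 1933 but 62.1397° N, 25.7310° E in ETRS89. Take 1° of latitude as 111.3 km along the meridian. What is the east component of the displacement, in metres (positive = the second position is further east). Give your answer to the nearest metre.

Δφ = 62.1397° − 62.1445° = -0.0048°; Δλ = 25.7310° − 25.7218° = +0.0092°.
ΔN = Δφ × 111300 = -534.2 m; ΔE = Δλ × 111300 × cos(62.1445°) = +0.0092 × 111300 × 0.467243 = 478.4 m.

ΔE = 478 m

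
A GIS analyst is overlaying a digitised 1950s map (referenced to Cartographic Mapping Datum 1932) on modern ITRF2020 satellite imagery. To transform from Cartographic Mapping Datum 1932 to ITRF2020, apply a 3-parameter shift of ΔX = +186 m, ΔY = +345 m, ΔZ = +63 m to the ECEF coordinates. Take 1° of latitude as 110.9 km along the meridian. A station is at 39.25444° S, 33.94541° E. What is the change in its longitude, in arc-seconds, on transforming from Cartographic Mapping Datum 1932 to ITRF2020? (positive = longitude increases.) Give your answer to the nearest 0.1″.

Δλ = 7.6″

sin φ = -0.632765, cos φ = 0.774344, sin λ = 0.558403, cos λ = 0.829570.
East component: ΔE = −sin λ·ΔX + cos λ·ΔY = −(0.558403)(186) + (0.829570)(345) = 182.34 m.
1° of latitude spans 110900 m; at latitude φ, 1° of longitude spans that × cos φ = 85874.7 m, so Δλ = 182.34 / 85874.7 × 3600 = 7.644″.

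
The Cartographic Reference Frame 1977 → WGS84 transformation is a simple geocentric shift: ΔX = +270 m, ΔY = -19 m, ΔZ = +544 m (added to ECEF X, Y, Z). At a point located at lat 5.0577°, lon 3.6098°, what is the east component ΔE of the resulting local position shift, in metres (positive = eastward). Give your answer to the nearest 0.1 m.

The local east axis at (φ, λ) is (−sin λ, cos λ, 0), so ΔE = −sin(3.6098°)·270 + cos(3.6098°)·(-19) = -35.96 m.

ΔE = -36.0 m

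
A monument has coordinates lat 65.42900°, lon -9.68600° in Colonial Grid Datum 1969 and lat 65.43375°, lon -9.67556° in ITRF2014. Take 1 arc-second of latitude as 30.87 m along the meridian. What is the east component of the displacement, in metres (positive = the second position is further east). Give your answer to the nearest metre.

Δφ = 65.43375° − 65.42900° = +0.00475°; Δλ = -9.67556° − -9.68600° = +0.01044°.
1° of latitude = 3600 × 30.87 = 111132 m.
ΔN = Δφ × 111132 = 527.9 m; ΔE = Δλ × 111132 × cos(65.42900°) = +0.01044 × 111132 × 0.415821 = 482.4 m.

ΔE = 482 m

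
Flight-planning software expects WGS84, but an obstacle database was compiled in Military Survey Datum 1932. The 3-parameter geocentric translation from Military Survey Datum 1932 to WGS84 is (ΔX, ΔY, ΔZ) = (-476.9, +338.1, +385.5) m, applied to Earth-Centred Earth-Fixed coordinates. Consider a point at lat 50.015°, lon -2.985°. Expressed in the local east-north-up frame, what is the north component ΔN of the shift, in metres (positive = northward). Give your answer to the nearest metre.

ΔN = 626 m

At φ = 50.015°, λ = -2.985°: sin φ = 0.766213, cos φ = 0.642587, sin λ = -0.052075, cos λ = 0.998643.
ΔN = −sin φ cos λ·ΔX − sin φ sin λ·ΔY + cos φ·ΔZ = −(0.766213)(0.998643)(-476.9) − (0.766213)(-0.052075)(338.1) + (0.642587)(385.5) = 626.12 m.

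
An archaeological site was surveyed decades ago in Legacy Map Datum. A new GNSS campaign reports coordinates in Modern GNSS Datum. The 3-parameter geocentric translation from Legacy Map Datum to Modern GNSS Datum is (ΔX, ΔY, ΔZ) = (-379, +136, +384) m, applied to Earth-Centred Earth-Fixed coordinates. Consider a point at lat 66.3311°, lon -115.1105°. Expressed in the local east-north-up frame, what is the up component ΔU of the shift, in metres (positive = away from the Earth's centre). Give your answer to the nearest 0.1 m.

The local up (radial) axis is (cos φ cos λ, cos φ sin λ, sin φ), giving ΔU = 64.567 − 49.437 + 351.698 = 366.83 m.

ΔU = 366.8 m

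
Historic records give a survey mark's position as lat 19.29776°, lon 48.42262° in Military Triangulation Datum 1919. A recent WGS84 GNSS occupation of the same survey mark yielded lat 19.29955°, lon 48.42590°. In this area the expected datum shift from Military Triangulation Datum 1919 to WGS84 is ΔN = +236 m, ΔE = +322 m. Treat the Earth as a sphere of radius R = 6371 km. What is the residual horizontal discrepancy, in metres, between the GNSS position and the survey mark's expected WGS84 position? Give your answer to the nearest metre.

Observed coordinate differences: Δφ = +0.00179°, Δλ = +0.00328°.
Converting to metres (1° lat = 111195 m, cos φ = 0.943814): observed ΔN = 199.0 m, observed ΔE = 344.2 m.
Subtracting the expected shift leaves a residual of 199.0 − (236) = -37.0 m north and 344.2 − (322) = 22.2 m east.
Residual distance = √((-37.0)² + 22.2²) = 43.1 m.

43 m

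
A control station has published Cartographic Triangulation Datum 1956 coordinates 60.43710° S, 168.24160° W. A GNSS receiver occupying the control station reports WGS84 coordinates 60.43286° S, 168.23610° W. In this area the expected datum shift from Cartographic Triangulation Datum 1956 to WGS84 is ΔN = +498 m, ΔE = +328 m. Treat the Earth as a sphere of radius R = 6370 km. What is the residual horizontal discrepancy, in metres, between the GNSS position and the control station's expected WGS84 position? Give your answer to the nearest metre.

Observed coordinate differences: Δφ = +0.00424°, Δλ = +0.00550°.
Converting to metres (1° lat = 111177 m, cos φ = 0.493379): observed ΔN = 471.4 m, observed ΔE = 301.7 m.
Subtracting the expected shift leaves a residual of 471.4 − (498) = -26.6 m north and 301.7 − (328) = -26.3 m east.
Residual distance = √((-26.6)² + (-26.3)²) = 37.4 m.

37 m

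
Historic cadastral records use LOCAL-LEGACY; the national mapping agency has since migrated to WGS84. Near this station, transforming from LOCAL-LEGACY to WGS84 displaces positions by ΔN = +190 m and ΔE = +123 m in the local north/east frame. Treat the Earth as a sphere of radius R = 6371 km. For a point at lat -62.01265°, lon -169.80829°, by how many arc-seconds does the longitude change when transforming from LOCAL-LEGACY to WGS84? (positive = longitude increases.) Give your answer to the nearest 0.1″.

At latitude -62.01265°, cos φ = 0.469277.
One radian of longitude at latitude φ spans R cos φ, so Δλ = ΔE / (R cos φ) = 123.0 / (6371000 × 0.469277) = 4.1140e-05 rad = 8.486″.

Δλ = 8.5″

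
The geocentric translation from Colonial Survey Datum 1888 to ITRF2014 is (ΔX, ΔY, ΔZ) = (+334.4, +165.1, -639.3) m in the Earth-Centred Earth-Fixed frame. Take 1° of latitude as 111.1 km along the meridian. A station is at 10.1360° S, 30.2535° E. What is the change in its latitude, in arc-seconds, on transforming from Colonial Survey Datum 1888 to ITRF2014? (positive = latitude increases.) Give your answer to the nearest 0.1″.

sin φ = -0.175985, cos φ = 0.984393, sin λ = 0.503827, cos λ = 0.863805.
North component: ΔN = −sin φ cos λ·ΔX − sin φ sin λ·ΔY + cos φ·ΔZ = −(-0.175985)(0.863805)(334.4) − (-0.175985)(0.503827)(165.1) + (0.984393)(-639.3) = -563.85 m.
1° of latitude spans 111100 m, so Δφ = -563.85 / 111100 × 3600 = -18.271″.

Δφ = -18.3″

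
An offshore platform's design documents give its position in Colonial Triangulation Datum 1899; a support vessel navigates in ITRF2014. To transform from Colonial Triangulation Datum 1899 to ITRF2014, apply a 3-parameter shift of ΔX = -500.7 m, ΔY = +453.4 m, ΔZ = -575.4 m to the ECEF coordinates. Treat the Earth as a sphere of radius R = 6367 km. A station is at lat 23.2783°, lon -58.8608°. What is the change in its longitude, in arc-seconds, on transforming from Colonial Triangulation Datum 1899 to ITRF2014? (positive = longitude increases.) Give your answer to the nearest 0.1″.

Δλ = -6.8″

sin φ = 0.395198, cos φ = 0.918596, sin λ = -0.855913, cos λ = 0.517119.
East component: ΔE = −sin λ·ΔX + cos λ·ΔY = −(-0.855913)(-500.7) + (0.517119)(453.4) = -194.09 m.
1° of latitude spans πR/180 = 111125 m; at latitude φ, 1° of longitude spans that × cos φ = 102079.1 m, so Δλ = -194.09 / 102079.1 × 3600 = -6.845″.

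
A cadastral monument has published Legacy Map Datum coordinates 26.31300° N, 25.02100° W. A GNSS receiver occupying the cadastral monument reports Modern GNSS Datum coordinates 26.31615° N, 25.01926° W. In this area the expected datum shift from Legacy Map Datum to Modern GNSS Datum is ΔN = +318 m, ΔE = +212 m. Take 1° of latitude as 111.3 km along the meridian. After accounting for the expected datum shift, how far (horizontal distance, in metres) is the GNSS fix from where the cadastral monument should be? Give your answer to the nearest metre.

50 m

Observed coordinate differences: Δφ = +0.00315°, Δλ = +0.00174°.
Converting to metres (1° lat = 111300 m, cos φ = 0.896386): observed ΔN = 350.6 m, observed ΔE = 173.6 m.
Subtracting the expected shift leaves a residual of 350.6 − (318) = 32.6 m north and 173.6 − (212) = -38.4 m east.
Residual distance = √(32.6² + (-38.4)²) = 50.4 m.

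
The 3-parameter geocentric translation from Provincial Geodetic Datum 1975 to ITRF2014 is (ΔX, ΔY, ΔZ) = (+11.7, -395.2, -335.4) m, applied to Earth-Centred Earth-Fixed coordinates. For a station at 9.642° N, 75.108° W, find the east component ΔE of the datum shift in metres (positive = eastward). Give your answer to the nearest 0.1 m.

At φ = 9.642°, λ = -75.108°: sin φ = 0.167491, cos φ = 0.985874, sin λ = -0.966412, cos λ = 0.256998.
ΔE = −sin λ·ΔX + cos λ·ΔY = −(-0.966412)·(11.7) + (0.256998)·(-395.2) = -90.26 m.

ΔE = -90.3 m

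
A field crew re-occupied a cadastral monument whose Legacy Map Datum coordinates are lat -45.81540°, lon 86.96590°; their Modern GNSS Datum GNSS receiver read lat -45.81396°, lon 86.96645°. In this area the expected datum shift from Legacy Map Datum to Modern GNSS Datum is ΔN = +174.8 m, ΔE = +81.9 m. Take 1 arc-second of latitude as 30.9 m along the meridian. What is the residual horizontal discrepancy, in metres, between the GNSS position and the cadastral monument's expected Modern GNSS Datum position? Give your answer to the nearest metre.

42 m

Observed coordinate differences: Δφ = +0.00144°, Δλ = +0.00055°.
Converting to metres (1° lat = 111240 m, cos φ = 0.696972): observed ΔN = 160.2 m, observed ΔE = 42.6 m.
Subtracting the expected shift leaves a residual of 160.2 − (174.8) = -14.6 m north and 42.6 − (81.9) = -39.3 m east.
Residual distance = √((-14.6)² + (-39.3)²) = 41.9 m.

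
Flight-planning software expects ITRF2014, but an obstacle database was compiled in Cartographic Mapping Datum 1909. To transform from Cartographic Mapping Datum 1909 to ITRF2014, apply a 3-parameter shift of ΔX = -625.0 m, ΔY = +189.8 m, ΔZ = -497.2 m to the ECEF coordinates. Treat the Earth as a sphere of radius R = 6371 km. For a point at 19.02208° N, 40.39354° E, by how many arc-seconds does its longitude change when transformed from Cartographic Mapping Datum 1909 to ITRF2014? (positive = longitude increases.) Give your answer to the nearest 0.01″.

Δλ = 18.82″

sin φ = 0.325933, cos φ = 0.945393, sin λ = 0.648034, cos λ = 0.761611.
East component: ΔE = −sin λ·ΔX + cos λ·ΔY = −(0.648034)(-625.0) + (0.761611)(189.8) = 549.58 m.
1° of latitude spans πR/180 = 111195 m; at latitude φ, 1° of longitude spans that × cos φ = 105122.9 m, so Δλ = 549.58 / 105122.9 × 3600 = 18.821″.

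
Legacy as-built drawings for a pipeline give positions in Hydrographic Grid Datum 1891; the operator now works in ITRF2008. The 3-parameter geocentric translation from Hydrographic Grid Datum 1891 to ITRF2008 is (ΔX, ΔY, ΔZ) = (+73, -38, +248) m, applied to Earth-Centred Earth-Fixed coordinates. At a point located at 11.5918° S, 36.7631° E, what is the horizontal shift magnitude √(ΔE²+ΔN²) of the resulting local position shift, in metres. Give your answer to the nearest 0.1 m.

260.9 m

At φ = -11.5918°, λ = 36.7631°: sin φ = -0.200938, cos φ = 0.979604, sin λ = 0.598508, cos λ = 0.801117.
ΔE = −sin λ·ΔX + cos λ·ΔY = −(0.598508)·(73) + (0.801117)·(-38) = -74.13 m.
ΔN = −sin φ cos λ·ΔX − sin φ sin λ·ΔY + cos φ·ΔZ = −(-0.200938)(0.801117)(73) − (-0.200938)(0.598508)(-38) + (0.979604)(248) = 250.12 m.
Horizontal magnitude = √(ΔE² + ΔN²) = √((-74.13)² + 250.12²) = 260.88 m.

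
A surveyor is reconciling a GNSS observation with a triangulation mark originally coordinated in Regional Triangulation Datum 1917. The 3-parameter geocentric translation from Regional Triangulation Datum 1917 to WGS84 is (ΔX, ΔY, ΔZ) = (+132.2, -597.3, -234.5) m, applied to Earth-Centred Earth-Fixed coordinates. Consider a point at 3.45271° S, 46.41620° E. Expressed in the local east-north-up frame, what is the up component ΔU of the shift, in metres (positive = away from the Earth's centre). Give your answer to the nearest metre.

ΔU = -327 m

The local up (radial) axis is (cos φ cos λ, cos φ sin λ, sin φ), giving ΔU = 90.975 − 431.879 + 14.123 = -326.78 m.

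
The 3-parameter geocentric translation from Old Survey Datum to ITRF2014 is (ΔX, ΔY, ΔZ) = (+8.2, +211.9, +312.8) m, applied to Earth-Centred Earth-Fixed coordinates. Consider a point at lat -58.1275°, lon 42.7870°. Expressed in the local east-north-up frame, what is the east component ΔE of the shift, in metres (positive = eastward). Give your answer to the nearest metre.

The local east axis at (φ, λ) is (−sin λ, cos λ, 0), so ΔE = −sin(42.7870°)·8.2 + cos(42.7870°)·211.9 = 149.94 m.

ΔE = 150 m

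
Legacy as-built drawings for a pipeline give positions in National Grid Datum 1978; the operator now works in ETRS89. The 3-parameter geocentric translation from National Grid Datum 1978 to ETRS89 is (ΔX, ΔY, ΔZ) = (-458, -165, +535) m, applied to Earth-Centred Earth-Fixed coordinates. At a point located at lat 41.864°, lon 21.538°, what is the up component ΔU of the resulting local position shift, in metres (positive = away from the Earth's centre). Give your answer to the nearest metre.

At φ = 41.864°, λ = 21.538°: sin φ = 0.667365, cos φ = 0.744731, sin λ = 0.367118, cos λ = 0.930174.
ΔU = cos φ cos λ·ΔX + cos φ sin λ·ΔY + sin φ·ΔZ = (0.744731)(0.930174)(-458) + (0.744731)(0.367118)(-165) + (0.667365)(535) = -5.34 m.

ΔU = -5 m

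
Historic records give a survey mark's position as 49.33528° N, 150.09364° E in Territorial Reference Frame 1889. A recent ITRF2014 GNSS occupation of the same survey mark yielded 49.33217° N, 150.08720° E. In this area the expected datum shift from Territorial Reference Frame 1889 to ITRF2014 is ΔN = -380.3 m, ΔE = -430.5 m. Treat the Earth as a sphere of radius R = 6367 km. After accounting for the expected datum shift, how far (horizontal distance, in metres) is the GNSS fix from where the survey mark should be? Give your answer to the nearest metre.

50 m

Observed coordinate differences: Δφ = -0.00311°, Δλ = -0.00644°.
Converting to metres (1° lat = 111125 m, cos φ = 0.651631): observed ΔN = -345.6 m, observed ΔE = -466.3 m.
Subtracting the expected shift leaves a residual of -345.6 − (-380.3) = 34.7 m north and -466.3 − (-430.5) = -35.8 m east.
Residual distance = √(34.7² + (-35.8)²) = 49.9 m.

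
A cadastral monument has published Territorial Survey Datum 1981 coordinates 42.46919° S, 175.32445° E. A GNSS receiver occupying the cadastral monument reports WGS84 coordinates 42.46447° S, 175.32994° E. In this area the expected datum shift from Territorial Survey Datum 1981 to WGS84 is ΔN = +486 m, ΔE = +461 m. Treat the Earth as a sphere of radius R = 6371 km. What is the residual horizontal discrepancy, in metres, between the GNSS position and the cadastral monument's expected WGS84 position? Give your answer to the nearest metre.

Observed coordinate differences: Δφ = +0.00472°, Δλ = +0.00549°.
Converting to metres (1° lat = 111195 m, cos φ = 0.737641): observed ΔN = 524.8 m, observed ΔE = 450.3 m.
Subtracting the expected shift leaves a residual of 524.8 − (486) = 38.8 m north and 450.3 − (461) = -10.7 m east.
Residual distance = √(38.8² + (-10.7)²) = 40.3 m.

40 m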